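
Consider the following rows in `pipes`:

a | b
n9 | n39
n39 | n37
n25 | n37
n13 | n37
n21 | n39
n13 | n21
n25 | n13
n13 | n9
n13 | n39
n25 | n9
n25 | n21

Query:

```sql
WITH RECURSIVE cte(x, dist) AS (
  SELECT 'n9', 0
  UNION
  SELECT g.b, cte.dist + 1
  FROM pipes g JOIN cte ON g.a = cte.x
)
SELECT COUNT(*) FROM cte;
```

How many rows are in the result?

Base: (n9, dist=0).
Iteration 1: edges from {n9} -> (n39, dist=1).
Iteration 2: edges from {n39} -> (n37, dist=2).
Iteration 3: no outgoing edges from {n37}; recursion stops.
Total rows emitted: 3.

3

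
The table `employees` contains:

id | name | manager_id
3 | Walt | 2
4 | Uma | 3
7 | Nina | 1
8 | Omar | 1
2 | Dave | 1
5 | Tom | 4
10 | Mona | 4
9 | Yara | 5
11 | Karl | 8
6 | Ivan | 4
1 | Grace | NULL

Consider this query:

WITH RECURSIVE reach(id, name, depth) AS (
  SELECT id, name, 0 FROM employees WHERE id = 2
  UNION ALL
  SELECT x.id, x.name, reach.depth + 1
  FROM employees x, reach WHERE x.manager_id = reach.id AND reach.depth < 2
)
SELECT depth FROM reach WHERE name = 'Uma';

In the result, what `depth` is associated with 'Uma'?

Base: id=2 (Dave) at depth 0.
Iteration 1: rows with manager_id in {2} -> Walt (id 3, depth 1).
Iteration 2: rows with manager_id in {3} -> Uma (id 4, depth 2).
Iteration 3: depth < 2 fails for all current rows; recursion stops.

2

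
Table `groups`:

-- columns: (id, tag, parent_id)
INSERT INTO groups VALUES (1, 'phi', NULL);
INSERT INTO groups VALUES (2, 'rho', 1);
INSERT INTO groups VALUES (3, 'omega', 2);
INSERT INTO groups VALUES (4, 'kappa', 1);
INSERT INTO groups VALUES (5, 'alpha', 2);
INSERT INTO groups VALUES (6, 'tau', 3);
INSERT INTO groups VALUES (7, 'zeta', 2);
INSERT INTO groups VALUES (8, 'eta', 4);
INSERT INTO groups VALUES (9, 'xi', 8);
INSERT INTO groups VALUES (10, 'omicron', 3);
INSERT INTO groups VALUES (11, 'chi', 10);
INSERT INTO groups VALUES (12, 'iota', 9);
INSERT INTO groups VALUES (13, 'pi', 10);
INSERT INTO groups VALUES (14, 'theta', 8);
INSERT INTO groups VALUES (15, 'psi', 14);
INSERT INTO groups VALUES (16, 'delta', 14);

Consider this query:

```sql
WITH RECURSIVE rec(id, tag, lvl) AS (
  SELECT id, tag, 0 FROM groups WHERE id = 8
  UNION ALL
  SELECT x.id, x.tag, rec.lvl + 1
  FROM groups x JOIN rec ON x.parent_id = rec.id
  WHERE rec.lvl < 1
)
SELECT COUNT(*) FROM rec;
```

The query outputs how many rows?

Base: id=8 (eta) at lvl 0.
Iteration 1: rows with parent_id in {8} -> xi (id 9, lvl 1), theta (id 14, lvl 1).
Iteration 2: lvl < 1 fails for all current rows; recursion stops.
Total rows emitted: 3.

3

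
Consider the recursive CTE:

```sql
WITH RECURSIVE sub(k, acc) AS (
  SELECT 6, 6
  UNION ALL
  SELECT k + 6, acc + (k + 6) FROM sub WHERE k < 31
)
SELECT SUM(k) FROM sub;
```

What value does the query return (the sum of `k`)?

Base: k=6, acc=6.
Iteration 1: 6 < 31 holds -> k = 6 + 6 = 12, acc = 6 + 12 = 18.
Iteration 2: 12 < 31 holds -> k = 12 + 6 = 18, acc = 18 + 18 = 36.
Iteration 3: 18 < 31 holds -> k = 18 + 6 = 24, acc = 36 + 24 = 60.
Iteration 4: 24 < 31 holds -> k = 24 + 6 = 30, acc = 60 + 30 = 90.
Iteration 5: 30 < 31 holds -> k = 30 + 6 = 36, acc = 90 + 36 = 126.
Iteration 6: 36 < 31 fails; recursion stops.
SUM(k) = 6 + 12 + 18 + 24 + 30 + 36 = 126.

126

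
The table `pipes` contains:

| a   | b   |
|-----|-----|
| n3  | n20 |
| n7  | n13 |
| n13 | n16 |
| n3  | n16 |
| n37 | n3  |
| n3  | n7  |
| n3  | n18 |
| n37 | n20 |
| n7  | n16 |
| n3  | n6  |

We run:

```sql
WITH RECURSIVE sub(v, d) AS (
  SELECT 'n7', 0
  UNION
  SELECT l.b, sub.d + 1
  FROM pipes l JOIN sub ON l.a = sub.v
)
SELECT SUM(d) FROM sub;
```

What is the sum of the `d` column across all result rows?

4

Base: (n7, d=0).
Iteration 1: edges from {n7} -> (n13, d=1), (n16, d=1).
Iteration 2: edges from {n13,n16} -> (n16, d=2).
Iteration 3: no outgoing edges from {n16}; recursion stops.
SUM(d) = 0 + 1 + 1 + 2 = 4.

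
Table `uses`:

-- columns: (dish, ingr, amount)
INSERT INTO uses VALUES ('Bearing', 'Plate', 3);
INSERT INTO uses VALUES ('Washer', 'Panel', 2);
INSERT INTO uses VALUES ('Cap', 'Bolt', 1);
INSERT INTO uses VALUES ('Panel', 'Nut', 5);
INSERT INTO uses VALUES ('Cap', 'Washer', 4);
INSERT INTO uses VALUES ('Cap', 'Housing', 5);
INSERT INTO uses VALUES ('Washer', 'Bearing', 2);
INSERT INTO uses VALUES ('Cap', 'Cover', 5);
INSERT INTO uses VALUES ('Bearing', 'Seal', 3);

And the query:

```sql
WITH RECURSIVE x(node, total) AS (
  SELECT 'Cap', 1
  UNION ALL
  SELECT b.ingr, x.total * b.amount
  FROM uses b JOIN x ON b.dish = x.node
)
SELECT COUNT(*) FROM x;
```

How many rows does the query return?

10

Base: (Cap, total=1).
Iteration 1: components of {Cap} -> Bolt = 1*1 = 1, Cover = 1*5 = 5, Housing = 1*5 = 5, Washer = 1*4 = 4.
Iteration 2: components of {Bolt,Cover,Housing,Washer} -> Bearing = 4*2 = 8, Panel = 4*2 = 8.
Iteration 3: components of {Bearing,Panel} -> Nut = 8*5 = 40, Plate = 8*3 = 24, Seal = 8*3 = 24.
Iteration 4: no further components; recursion stops.
Total rows emitted: 10.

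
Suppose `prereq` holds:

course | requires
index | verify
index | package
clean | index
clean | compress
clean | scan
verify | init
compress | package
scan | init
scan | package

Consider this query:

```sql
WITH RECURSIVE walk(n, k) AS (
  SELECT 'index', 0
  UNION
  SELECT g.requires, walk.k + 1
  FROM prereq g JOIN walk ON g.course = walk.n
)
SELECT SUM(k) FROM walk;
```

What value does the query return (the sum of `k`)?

4

Base: (index, k=0).
Iteration 1: edges from {index} -> (package, k=1), (verify, k=1).
Iteration 2: edges from {package,verify} -> (init, k=2).
Iteration 3: no outgoing edges from {init}; recursion stops.
SUM(k) = 0 + 1 + 1 + 2 = 4.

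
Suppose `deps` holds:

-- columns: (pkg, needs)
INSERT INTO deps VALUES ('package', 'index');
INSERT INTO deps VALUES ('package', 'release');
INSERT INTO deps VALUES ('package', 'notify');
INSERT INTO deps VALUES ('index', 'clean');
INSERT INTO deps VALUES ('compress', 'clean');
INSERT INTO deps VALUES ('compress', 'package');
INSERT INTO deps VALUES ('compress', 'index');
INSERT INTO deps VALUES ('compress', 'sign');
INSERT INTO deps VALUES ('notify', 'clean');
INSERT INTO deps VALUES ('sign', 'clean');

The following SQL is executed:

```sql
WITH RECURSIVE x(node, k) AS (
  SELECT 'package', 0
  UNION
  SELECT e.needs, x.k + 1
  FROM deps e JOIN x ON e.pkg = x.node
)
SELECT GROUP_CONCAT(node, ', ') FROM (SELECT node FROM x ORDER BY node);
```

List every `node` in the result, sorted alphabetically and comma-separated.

Base: (package, k=0).
Iteration 1: edges from {package} -> (index, k=1), (notify, k=1), (release, k=1).
Iteration 2: edges from {index,notify,release} -> (clean, k=2). [UNION drops 1 duplicate row(s)]
Iteration 3: no outgoing edges from {clean}; recursion stops.

clean, index, notify, package, release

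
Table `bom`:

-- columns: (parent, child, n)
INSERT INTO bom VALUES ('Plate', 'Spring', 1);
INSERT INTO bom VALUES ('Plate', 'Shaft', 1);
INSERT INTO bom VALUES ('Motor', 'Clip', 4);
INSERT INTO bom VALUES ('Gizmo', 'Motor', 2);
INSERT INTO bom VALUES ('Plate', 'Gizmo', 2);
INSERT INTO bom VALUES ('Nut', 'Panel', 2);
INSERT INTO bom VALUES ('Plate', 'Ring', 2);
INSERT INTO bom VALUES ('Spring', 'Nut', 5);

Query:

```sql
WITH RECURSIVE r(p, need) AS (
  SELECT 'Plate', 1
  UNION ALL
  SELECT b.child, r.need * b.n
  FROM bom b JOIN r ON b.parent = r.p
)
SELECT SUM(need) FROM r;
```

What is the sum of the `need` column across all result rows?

Base: (Plate, need=1).
Iteration 1: components of {Plate} -> Gizmo = 1*2 = 2, Ring = 1*2 = 2, Shaft = 1*1 = 1, Spring = 1*1 = 1.
Iteration 2: components of {Gizmo,Ring,Shaft,Spring} -> Motor = 2*2 = 4, Nut = 1*5 = 5.
Iteration 3: components of {Motor,Nut} -> Clip = 4*4 = 16, Panel = 5*2 = 10.
Iteration 4: no further components; recursion stops.
SUM(need) = 1 + 2 + 1 + 1 + 2 + 4 + 5 + 16 + 10 = 42.

42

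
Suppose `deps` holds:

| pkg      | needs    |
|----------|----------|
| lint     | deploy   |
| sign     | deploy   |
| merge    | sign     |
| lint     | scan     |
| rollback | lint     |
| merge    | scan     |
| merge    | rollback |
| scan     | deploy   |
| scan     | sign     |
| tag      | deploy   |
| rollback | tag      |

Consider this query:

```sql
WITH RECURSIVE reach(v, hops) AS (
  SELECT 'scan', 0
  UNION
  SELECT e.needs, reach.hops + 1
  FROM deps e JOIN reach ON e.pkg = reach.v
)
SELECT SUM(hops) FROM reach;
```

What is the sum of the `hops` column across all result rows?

Base: (scan, hops=0).
Iteration 1: edges from {scan} -> (deploy, hops=1), (sign, hops=1).
Iteration 2: edges from {deploy,sign} -> (deploy, hops=2).
Iteration 3: no outgoing edges from {deploy}; recursion stops.
SUM(hops) = 0 + 1 + 1 + 2 = 4.

4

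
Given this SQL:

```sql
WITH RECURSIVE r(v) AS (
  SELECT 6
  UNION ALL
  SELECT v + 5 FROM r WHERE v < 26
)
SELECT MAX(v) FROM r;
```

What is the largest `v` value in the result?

Base: v=6.
Iteration 1: 6 < 26 holds -> v = 6 + 5 = 11.
Iteration 2: 11 < 26 holds -> v = 11 + 5 = 16.
Iteration 3: 16 < 26 holds -> v = 16 + 5 = 21.
Iteration 4: 21 < 26 holds -> v = 21 + 5 = 26.
Iteration 5: 26 < 26 fails; recursion stops.
v values: 6, 11, 16, 21, 26; the maximum is 26.

26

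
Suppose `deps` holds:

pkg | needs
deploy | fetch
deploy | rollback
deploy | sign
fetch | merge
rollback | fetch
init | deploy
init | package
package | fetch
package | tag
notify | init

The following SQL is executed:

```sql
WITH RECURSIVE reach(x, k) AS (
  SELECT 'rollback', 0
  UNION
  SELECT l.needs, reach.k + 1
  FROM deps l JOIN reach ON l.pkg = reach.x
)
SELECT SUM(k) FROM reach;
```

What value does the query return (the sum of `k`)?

3

Base: (rollback, k=0).
Iteration 1: edges from {rollback} -> (fetch, k=1).
Iteration 2: edges from {fetch} -> (merge, k=2).
Iteration 3: no outgoing edges from {merge}; recursion stops.
SUM(k) = 0 + 1 + 2 = 3.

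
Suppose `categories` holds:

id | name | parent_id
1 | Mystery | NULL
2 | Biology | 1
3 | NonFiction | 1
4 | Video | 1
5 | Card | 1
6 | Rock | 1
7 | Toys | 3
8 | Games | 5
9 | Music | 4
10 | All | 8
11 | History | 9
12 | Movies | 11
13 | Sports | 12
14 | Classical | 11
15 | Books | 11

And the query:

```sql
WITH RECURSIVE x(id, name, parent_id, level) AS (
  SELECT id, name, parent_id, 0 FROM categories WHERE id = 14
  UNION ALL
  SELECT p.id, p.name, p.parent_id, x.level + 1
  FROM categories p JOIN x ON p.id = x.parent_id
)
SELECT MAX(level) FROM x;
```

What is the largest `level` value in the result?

4

Base: id=14 (Classical), parent_id=11, level 0.
Iteration 1: join on id=11 -> History (id 11, parent_id=9, level 1).
Iteration 2: join on id=9 -> Music (id 9, parent_id=4, level 2).
Iteration 3: join on id=4 -> Video (id 4, parent_id=1, level 3).
Iteration 4: join on id=1 -> Mystery (id 1, parent_id=NULL, level 4).
Iteration 5: parent_id is NULL; no match; recursion stops.
level values: 0, 1, 2, 3, 4; the maximum is 4.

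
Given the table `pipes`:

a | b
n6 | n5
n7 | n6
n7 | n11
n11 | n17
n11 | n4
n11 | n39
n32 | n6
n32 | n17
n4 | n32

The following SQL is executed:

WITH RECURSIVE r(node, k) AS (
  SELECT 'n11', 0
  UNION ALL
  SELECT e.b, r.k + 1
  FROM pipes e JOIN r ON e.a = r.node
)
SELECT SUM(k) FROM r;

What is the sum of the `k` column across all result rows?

15

Base: (n11, k=0).
Iteration 1: edges from {n11} -> (n17, k=1), (n39, k=1), (n4, k=1).
Iteration 2: edges from {n17,n39,n4} -> (n32, k=2).
Iteration 3: edges from {n32} -> (n17, k=3), (n6, k=3).
Iteration 4: edges from {n17,n6} -> (n5, k=4).
Iteration 5: no outgoing edges from {n5}; recursion stops.
SUM(k) = 0 + 1 + 1 + 1 + 2 + 3 + 3 + 4 = 15.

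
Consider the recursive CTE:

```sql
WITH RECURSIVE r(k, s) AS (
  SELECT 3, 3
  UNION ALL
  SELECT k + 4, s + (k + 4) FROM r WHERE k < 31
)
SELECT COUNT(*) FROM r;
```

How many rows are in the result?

Base: k=3, s=3.
Iteration 1: 3 < 31 holds -> k = 3 + 4 = 7, s = 3 + 7 = 10.
Iteration 2: 7 < 31 holds -> k = 7 + 4 = 11, s = 10 + 11 = 21.
Iteration 3: 11 < 31 holds -> k = 11 + 4 = 15, s = 21 + 15 = 36.
Iteration 4: 15 < 31 holds -> k = 15 + 4 = 19, s = 36 + 19 = 55.
Iteration 5: 19 < 31 holds -> k = 19 + 4 = 23, s = 55 + 23 = 78.
Iteration 6: 23 < 31 holds -> k = 23 + 4 = 27, s = 78 + 27 = 105.
Iteration 7: 27 < 31 holds -> k = 27 + 4 = 31, s = 105 + 31 = 136.
Iteration 8: 31 < 31 fails; recursion stops.
Total rows emitted: 8.

8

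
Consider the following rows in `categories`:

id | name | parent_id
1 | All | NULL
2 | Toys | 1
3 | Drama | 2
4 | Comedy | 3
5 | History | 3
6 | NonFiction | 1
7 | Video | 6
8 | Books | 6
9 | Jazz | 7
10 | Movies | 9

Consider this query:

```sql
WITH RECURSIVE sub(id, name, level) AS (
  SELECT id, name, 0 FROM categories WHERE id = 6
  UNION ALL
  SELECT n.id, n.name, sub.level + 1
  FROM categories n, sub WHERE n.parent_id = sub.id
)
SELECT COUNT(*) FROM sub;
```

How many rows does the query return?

5

Base: id=6 (NonFiction) at level 0.
Iteration 1: rows with parent_id in {6} -> Video (id 7, level 1), Books (id 8, level 1).
Iteration 2: rows with parent_id in {7,8} -> Jazz (id 9, level 2).
Iteration 3: rows with parent_id in {9} -> Movies (id 10, level 3).
Iteration 4: no rows with parent_id in {10}; recursion stops.
Total rows emitted: 5.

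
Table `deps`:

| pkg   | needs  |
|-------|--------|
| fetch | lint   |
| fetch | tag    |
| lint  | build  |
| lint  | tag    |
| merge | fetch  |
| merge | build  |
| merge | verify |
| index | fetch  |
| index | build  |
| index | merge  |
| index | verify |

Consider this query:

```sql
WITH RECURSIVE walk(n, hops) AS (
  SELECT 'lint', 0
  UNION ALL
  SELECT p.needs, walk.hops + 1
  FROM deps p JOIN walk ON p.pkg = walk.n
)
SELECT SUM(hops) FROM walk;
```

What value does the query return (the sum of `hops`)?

Base: (lint, hops=0).
Iteration 1: edges from {lint} -> (build, hops=1), (tag, hops=1).
Iteration 2: no outgoing edges from {build,tag}; recursion stops.
SUM(hops) = 0 + 1 + 1 = 2.

2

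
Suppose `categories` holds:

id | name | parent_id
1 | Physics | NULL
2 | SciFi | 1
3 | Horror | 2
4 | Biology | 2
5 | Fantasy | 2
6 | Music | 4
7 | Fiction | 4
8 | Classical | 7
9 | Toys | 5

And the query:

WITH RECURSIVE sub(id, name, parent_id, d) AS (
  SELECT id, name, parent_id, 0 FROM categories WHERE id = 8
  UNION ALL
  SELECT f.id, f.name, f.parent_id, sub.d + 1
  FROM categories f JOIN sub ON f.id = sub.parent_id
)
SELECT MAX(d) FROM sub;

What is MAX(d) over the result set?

Base: id=8 (Classical), parent_id=7, d 0.
Iteration 1: join on id=7 -> Fiction (id 7, parent_id=4, d 1).
Iteration 2: join on id=4 -> Biology (id 4, parent_id=2, d 2).
Iteration 3: join on id=2 -> SciFi (id 2, parent_id=1, d 3).
Iteration 4: join on id=1 -> Physics (id 1, parent_id=NULL, d 4).
Iteration 5: parent_id is NULL; no match; recursion stops.
d values: 0, 1, 2, 3, 4; the maximum is 4.

4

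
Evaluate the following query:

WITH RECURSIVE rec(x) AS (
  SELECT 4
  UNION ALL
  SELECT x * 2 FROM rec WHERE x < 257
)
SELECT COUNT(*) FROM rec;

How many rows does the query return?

8

Base: x=4.
Iteration 1: 4 < 257 holds -> x = 4 * 2 = 8.
Iteration 2: 8 < 257 holds -> x = 8 * 2 = 16.
Iteration 3: 16 < 257 holds -> x = 16 * 2 = 32.
Iteration 4: 32 < 257 holds -> x = 32 * 2 = 64.
Iteration 5: 64 < 257 holds -> x = 64 * 2 = 128.
Iteration 6: 128 < 257 holds -> x = 128 * 2 = 256.
Iteration 7: 256 < 257 holds -> x = 256 * 2 = 512.
Iteration 8: 512 < 257 fails; recursion stops.
Total rows emitted: 8.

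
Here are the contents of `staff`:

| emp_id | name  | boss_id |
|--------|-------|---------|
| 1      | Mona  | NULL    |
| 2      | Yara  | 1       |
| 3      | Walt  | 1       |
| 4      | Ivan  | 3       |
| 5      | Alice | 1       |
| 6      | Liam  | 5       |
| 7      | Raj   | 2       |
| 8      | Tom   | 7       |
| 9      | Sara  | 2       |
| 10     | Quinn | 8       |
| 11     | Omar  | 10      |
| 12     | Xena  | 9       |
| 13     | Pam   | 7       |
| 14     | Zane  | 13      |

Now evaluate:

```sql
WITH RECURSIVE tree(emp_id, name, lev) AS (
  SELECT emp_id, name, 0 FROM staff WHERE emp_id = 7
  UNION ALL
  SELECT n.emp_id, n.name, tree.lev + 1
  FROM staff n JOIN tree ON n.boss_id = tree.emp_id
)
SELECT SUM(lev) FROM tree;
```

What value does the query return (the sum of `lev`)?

Base: emp_id=7 (Raj) at lev 0.
Iteration 1: rows with boss_id in {7} -> Tom (id 8, lev 1), Pam (id 13, lev 1).
Iteration 2: rows with boss_id in {8,13} -> Quinn (id 10, lev 2), Zane (id 14, lev 2).
Iteration 3: rows with boss_id in {10,14} -> Omar (id 11, lev 3).
Iteration 4: no rows with boss_id in {11}; recursion stops.
SUM(lev) = 0 + 1 + 1 + 2 + 2 + 3 = 9.

9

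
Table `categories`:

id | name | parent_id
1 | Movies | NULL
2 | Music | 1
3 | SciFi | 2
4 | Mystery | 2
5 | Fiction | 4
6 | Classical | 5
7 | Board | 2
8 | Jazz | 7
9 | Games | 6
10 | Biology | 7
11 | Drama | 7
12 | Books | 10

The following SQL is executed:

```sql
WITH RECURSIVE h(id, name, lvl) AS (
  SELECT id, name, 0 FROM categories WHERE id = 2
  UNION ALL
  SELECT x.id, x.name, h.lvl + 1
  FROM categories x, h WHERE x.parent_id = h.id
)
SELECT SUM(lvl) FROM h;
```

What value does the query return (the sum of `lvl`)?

Base: id=2 (Music) at lvl 0.
Iteration 1: rows with parent_id in {2} -> SciFi (id 3, lvl 1), Mystery (id 4, lvl 1), Board (id 7, lvl 1).
Iteration 2: rows with parent_id in {3,4,7} -> Fiction (id 5, lvl 2), Jazz (id 8, lvl 2), Biology (id 10, lvl 2), Drama (id 11, lvl 2).
Iteration 3: rows with parent_id in {5,8,10,11} -> Classical (id 6, lvl 3), Books (id 12, lvl 3).
Iteration 4: rows with parent_id in {6,12} -> Games (id 9, lvl 4).
Iteration 5: no rows with parent_id in {9}; recursion stops.
SUM(lvl) = 0 + 1 + 1 + 1 + 2 + 2 + 2 + 2 + 3 + 3 + 4 = 21.

21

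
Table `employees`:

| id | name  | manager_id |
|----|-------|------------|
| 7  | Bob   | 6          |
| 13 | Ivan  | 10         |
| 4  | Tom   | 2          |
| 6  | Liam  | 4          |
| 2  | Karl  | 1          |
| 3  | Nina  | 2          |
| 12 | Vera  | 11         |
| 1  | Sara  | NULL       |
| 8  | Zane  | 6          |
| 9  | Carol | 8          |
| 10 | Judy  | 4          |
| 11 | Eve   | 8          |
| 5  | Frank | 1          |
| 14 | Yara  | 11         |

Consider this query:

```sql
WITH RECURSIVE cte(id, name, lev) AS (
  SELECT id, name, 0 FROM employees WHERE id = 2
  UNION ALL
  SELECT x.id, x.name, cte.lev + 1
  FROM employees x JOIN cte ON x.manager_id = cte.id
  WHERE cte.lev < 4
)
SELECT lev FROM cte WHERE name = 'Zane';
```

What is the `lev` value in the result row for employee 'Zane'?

3

Base: id=2 (Karl) at lev 0.
Iteration 1: rows with manager_id in {2} -> Nina (id 3, lev 1), Tom (id 4, lev 1).
Iteration 2: rows with manager_id in {3,4} -> Liam (id 6, lev 2), Judy (id 10, lev 2).
Iteration 3: rows with manager_id in {6,10} -> Bob (id 7, lev 3), Zane (id 8, lev 3), Ivan (id 13, lev 3).
Iteration 4: rows with manager_id in {7,8,13} -> Carol (id 9, lev 4), Eve (id 11, lev 4).
Iteration 5: lev < 4 fails for all current rows; recursion stops.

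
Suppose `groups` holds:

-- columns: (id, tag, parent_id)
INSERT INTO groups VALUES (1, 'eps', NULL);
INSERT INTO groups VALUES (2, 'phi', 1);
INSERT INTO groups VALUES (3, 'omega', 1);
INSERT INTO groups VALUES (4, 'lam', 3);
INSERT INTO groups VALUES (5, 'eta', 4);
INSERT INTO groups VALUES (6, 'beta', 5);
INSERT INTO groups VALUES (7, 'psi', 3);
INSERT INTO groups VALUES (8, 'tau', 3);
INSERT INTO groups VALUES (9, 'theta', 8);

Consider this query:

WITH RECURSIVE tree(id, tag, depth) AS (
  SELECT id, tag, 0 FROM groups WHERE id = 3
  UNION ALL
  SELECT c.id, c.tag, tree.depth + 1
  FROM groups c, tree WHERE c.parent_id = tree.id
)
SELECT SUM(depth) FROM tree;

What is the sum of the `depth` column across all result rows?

10

Base: id=3 (omega) at depth 0.
Iteration 1: rows with parent_id in {3} -> lam (id 4, depth 1), psi (id 7, depth 1), tau (id 8, depth 1).
Iteration 2: rows with parent_id in {4,7,8} -> eta (id 5, depth 2), theta (id 9, depth 2).
Iteration 3: rows with parent_id in {5,9} -> beta (id 6, depth 3).
Iteration 4: no rows with parent_id in {6}; recursion stops.
SUM(depth) = 0 + 1 + 1 + 1 + 2 + 2 + 3 = 10.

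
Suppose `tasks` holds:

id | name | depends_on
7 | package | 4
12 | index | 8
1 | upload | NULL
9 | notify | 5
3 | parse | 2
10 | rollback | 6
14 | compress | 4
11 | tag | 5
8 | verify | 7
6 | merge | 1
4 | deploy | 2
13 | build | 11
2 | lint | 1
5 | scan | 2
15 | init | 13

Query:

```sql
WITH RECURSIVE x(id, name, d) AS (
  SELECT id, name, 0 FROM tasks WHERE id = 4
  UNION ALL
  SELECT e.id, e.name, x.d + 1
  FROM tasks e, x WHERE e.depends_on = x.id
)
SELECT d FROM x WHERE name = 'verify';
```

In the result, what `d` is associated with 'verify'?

Base: id=4 (deploy) at d 0.
Iteration 1: rows with depends_on in {4} -> package (id 7, d 1), compress (id 14, d 1).
Iteration 2: rows with depends_on in {7,14} -> verify (id 8, d 2).
Iteration 3: rows with depends_on in {8} -> index (id 12, d 3).
Iteration 4: no rows with depends_on in {12}; recursion stops.

2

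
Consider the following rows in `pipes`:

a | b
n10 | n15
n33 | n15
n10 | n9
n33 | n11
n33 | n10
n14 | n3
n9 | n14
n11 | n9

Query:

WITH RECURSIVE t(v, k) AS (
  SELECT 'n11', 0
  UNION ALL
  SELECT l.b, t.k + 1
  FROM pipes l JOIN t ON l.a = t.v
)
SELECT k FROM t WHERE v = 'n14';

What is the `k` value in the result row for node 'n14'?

2

Base: (n11, k=0).
Iteration 1: edges from {n11} -> (n9, k=1).
Iteration 2: edges from {n9} -> (n14, k=2).
Iteration 3: edges from {n14} -> (n3, k=3).
Iteration 4: no outgoing edges from {n3}; recursion stops.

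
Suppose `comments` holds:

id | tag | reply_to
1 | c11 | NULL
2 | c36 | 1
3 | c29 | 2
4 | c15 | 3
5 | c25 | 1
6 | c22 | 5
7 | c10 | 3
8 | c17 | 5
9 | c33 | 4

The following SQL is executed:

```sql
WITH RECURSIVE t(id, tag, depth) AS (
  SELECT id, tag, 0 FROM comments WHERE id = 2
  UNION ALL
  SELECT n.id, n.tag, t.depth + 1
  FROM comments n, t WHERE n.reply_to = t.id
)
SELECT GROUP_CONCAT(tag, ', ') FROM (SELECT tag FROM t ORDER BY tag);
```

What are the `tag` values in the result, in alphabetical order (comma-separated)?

Base: id=2 (c36) at depth 0.
Iteration 1: rows with reply_to in {2} -> c29 (id 3, depth 1).
Iteration 2: rows with reply_to in {3} -> c15 (id 4, depth 2), c10 (id 7, depth 2).
Iteration 3: rows with reply_to in {4,7} -> c33 (id 9, depth 3).
Iteration 4: no rows with reply_to in {9}; recursion stops.

c10, c15, c29, c33, c36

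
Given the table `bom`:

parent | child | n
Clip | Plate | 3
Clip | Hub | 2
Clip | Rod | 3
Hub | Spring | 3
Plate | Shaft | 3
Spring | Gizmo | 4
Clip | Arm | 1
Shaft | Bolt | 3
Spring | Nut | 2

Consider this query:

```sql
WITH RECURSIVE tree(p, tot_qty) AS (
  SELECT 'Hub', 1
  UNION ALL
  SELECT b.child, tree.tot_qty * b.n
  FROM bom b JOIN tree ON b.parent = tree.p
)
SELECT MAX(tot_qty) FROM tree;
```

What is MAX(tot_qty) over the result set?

Base: (Hub, tot_qty=1).
Iteration 1: components of {Hub} -> Spring = 1*3 = 3.
Iteration 2: components of {Spring} -> Gizmo = 3*4 = 12, Nut = 3*2 = 6.
Iteration 3: no further components; recursion stops.
tot_qty values: 1, 3, 12, 6; the maximum is 12.

12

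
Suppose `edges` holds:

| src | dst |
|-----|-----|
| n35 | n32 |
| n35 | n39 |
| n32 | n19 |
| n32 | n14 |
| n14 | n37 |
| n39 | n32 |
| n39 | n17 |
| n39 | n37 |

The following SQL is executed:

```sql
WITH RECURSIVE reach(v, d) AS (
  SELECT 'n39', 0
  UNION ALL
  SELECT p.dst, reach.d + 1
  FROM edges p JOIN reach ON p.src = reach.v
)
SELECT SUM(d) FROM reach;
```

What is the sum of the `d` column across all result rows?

Base: (n39, d=0).
Iteration 1: edges from {n39} -> (n17, d=1), (n32, d=1), (n37, d=1).
Iteration 2: edges from {n17,n32,n37} -> (n14, d=2), (n19, d=2).
Iteration 3: edges from {n14,n19} -> (n37, d=3).
Iteration 4: no outgoing edges from {n37}; recursion stops.
SUM(d) = 0 + 1 + 1 + 1 + 2 + 2 + 3 = 10.

10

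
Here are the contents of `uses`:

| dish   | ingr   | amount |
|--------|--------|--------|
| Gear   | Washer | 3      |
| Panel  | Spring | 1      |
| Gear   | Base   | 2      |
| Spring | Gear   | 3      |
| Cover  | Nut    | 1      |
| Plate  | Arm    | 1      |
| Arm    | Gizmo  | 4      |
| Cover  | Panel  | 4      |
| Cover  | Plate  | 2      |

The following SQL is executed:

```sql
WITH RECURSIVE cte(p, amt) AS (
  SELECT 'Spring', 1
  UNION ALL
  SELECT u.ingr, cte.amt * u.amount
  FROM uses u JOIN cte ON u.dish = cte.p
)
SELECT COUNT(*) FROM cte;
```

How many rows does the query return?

Base: (Spring, amt=1).
Iteration 1: components of {Spring} -> Gear = 1*3 = 3.
Iteration 2: components of {Gear} -> Base = 3*2 = 6, Washer = 3*3 = 9.
Iteration 3: no further components; recursion stops.
Total rows emitted: 4.

4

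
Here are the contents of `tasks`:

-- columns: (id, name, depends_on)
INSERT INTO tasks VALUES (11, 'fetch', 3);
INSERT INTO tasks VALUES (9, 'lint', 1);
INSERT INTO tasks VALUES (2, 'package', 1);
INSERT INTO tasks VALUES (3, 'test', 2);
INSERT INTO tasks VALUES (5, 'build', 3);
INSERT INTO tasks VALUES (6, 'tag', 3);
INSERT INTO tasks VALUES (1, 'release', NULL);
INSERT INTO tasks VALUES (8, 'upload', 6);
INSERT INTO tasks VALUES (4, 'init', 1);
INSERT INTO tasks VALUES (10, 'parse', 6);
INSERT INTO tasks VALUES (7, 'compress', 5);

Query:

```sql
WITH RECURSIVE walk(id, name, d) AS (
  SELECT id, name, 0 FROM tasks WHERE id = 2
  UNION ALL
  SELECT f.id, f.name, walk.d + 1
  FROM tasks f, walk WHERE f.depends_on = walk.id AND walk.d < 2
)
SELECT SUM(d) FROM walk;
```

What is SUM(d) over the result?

7

Base: id=2 (package) at d 0.
Iteration 1: rows with depends_on in {2} -> test (id 3, d 1).
Iteration 2: rows with depends_on in {3} -> build (id 5, d 2), tag (id 6, d 2), fetch (id 11, d 2).
Iteration 3: d < 2 fails for all current rows; recursion stops.
SUM(d) = 0 + 1 + 2 + 2 + 2 = 7.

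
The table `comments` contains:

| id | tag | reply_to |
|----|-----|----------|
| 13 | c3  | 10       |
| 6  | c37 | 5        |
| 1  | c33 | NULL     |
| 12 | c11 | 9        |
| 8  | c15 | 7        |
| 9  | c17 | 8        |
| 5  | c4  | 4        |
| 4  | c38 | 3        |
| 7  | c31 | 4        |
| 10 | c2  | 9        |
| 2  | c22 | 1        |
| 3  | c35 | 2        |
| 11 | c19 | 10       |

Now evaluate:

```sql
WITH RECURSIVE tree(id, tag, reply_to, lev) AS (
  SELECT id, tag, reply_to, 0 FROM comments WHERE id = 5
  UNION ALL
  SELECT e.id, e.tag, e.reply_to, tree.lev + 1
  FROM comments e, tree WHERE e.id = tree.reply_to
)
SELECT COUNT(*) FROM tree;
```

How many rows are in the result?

Base: id=5 (c4), reply_to=4, lev 0.
Iteration 1: join on id=4 -> c38 (id 4, reply_to=3, lev 1).
Iteration 2: join on id=3 -> c35 (id 3, reply_to=2, lev 2).
Iteration 3: join on id=2 -> c22 (id 2, reply_to=1, lev 3).
Iteration 4: join on id=1 -> c33 (id 1, reply_to=NULL, lev 4).
Iteration 5: reply_to is NULL; no match; recursion stops.
Total rows emitted: 5.

5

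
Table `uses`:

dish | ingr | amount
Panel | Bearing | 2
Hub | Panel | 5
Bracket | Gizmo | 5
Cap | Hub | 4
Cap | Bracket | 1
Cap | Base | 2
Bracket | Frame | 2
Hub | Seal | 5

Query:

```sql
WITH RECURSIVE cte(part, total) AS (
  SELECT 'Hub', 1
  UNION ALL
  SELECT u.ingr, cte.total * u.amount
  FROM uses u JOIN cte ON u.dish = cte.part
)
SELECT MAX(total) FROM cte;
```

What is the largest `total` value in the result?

10

Base: (Hub, total=1).
Iteration 1: components of {Hub} -> Panel = 1*5 = 5, Seal = 1*5 = 5.
Iteration 2: components of {Panel,Seal} -> Bearing = 5*2 = 10.
Iteration 3: no further components; recursion stops.
total values: 1, 5, 5, 10; the maximum is 10.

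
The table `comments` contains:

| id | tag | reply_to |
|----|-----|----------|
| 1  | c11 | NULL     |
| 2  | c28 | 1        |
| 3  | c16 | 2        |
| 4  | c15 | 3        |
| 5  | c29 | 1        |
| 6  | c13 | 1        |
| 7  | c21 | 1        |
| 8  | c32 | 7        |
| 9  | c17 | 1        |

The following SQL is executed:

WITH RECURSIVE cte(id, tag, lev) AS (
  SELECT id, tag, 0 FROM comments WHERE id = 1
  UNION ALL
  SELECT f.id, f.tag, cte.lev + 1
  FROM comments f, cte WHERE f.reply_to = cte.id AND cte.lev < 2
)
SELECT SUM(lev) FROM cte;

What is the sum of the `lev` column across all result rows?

9

Base: id=1 (c11) at lev 0.
Iteration 1: rows with reply_to in {1} -> c28 (id 2, lev 1), c29 (id 5, lev 1), c13 (id 6, lev 1), c21 (id 7, lev 1), c17 (id 9, lev 1).
Iteration 2: rows with reply_to in {2,5,6,7,9} -> c16 (id 3, lev 2), c32 (id 8, lev 2).
Iteration 3: lev < 2 fails for all current rows; recursion stops.
SUM(lev) = 0 + 1 + 1 + 1 + 1 + 1 + 2 + 2 = 9.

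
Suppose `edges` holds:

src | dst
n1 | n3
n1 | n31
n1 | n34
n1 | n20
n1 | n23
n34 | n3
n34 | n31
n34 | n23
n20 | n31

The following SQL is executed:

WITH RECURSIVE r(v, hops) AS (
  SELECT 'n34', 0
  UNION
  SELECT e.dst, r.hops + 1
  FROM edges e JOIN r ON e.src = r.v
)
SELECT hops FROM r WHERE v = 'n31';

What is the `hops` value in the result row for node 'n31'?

Base: (n34, hops=0).
Iteration 1: edges from {n34} -> (n23, hops=1), (n3, hops=1), (n31, hops=1).
Iteration 2: no outgoing edges from {n23,n3,n31}; recursion stops.

1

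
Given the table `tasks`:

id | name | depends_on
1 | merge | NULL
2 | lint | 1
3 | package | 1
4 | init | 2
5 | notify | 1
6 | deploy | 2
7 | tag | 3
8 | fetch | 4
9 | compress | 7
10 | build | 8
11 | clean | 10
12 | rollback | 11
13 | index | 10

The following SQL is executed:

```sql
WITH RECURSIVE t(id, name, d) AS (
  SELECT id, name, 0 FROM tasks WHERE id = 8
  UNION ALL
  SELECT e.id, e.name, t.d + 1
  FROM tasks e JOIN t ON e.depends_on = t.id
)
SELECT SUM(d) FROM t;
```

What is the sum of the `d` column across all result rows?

Base: id=8 (fetch) at d 0.
Iteration 1: rows with depends_on in {8} -> build (id 10, d 1).
Iteration 2: rows with depends_on in {10} -> clean (id 11, d 2), index (id 13, d 2).
Iteration 3: rows with depends_on in {11,13} -> rollback (id 12, d 3).
Iteration 4: no rows with depends_on in {12}; recursion stops.
SUM(d) = 0 + 1 + 2 + 2 + 3 = 8.

8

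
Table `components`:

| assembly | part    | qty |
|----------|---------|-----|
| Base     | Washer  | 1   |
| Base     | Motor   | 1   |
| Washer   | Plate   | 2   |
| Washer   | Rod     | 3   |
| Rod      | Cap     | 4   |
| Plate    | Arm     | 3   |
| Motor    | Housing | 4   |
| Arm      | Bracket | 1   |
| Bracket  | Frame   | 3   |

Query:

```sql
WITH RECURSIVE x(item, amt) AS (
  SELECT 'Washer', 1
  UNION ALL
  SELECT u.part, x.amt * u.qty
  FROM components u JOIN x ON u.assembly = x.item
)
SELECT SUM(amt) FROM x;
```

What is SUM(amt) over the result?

48

Base: (Washer, amt=1).
Iteration 1: components of {Washer} -> Plate = 1*2 = 2, Rod = 1*3 = 3.
Iteration 2: components of {Plate,Rod} -> Arm = 2*3 = 6, Cap = 3*4 = 12.
Iteration 3: components of {Arm,Cap} -> Bracket = 6*1 = 6.
Iteration 4: components of {Bracket} -> Frame = 6*3 = 18.
Iteration 5: no further components; recursion stops.
SUM(amt) = 1 + 2 + 3 + 6 + 12 + 6 + 18 = 48.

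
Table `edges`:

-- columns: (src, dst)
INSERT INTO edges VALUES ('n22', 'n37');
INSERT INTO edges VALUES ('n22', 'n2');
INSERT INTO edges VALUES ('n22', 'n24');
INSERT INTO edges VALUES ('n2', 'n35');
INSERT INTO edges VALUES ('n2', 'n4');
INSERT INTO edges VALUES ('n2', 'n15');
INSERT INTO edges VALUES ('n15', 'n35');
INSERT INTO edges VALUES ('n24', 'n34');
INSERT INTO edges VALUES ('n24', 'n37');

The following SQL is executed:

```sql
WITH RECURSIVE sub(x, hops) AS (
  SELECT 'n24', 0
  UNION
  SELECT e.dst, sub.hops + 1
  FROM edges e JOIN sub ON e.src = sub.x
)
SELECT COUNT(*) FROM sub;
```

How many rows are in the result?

Base: (n24, hops=0).
Iteration 1: edges from {n24} -> (n34, hops=1), (n37, hops=1).
Iteration 2: no outgoing edges from {n34,n37}; recursion stops.
Total rows emitted: 3.

3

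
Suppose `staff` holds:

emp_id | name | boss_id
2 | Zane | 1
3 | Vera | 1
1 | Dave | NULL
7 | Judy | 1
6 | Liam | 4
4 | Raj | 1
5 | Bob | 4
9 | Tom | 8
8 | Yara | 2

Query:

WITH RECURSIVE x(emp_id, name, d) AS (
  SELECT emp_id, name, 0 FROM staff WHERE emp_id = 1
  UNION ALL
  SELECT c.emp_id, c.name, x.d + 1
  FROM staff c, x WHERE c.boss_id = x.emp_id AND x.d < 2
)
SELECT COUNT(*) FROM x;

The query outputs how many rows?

8

Base: emp_id=1 (Dave) at d 0.
Iteration 1: rows with boss_id in {1} -> Zane (id 2, d 1), Vera (id 3, d 1), Raj (id 4, d 1), Judy (id 7, d 1).
Iteration 2: rows with boss_id in {2,3,4,7} -> Bob (id 5, d 2), Liam (id 6, d 2), Yara (id 8, d 2).
Iteration 3: d < 2 fails for all current rows; recursion stops.
Total rows emitted: 8.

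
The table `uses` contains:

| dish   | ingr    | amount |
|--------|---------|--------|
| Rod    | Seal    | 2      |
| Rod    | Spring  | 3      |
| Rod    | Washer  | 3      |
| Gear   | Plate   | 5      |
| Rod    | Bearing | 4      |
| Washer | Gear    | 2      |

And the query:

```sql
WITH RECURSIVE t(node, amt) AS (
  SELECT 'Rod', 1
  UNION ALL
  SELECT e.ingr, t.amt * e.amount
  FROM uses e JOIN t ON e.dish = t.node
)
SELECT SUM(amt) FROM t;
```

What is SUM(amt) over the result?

49

Base: (Rod, amt=1).
Iteration 1: components of {Rod} -> Bearing = 1*4 = 4, Seal = 1*2 = 2, Spring = 1*3 = 3, Washer = 1*3 = 3.
Iteration 2: components of {Bearing,Seal,Spring,Washer} -> Gear = 3*2 = 6.
Iteration 3: components of {Gear} -> Plate = 6*5 = 30.
Iteration 4: no further components; recursion stops.
SUM(amt) = 1 + 2 + 3 + 3 + 4 + 6 + 30 = 49.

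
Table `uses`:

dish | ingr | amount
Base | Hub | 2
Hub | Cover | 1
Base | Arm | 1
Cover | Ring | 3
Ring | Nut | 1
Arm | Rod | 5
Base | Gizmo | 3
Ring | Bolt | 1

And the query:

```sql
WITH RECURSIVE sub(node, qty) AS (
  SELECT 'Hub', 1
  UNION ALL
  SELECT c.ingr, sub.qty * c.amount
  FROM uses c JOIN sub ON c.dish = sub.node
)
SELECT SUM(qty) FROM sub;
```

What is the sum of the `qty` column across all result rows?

Base: (Hub, qty=1).
Iteration 1: components of {Hub} -> Cover = 1*1 = 1.
Iteration 2: components of {Cover} -> Ring = 1*3 = 3.
Iteration 3: components of {Ring} -> Bolt = 3*1 = 3, Nut = 3*1 = 3.
Iteration 4: no further components; recursion stops.
SUM(qty) = 1 + 1 + 3 + 3 + 3 = 11.

11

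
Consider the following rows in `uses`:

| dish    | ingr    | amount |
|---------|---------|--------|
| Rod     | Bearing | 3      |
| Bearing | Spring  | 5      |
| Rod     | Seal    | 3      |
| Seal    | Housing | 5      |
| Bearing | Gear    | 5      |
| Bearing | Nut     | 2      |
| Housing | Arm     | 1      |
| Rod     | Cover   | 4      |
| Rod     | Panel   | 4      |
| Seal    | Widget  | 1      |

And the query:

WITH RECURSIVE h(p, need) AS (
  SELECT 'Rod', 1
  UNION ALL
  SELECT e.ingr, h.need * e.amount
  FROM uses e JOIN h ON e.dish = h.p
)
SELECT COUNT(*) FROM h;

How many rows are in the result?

Base: (Rod, need=1).
Iteration 1: components of {Rod} -> Bearing = 1*3 = 3, Cover = 1*4 = 4, Panel = 1*4 = 4, Seal = 1*3 = 3.
Iteration 2: components of {Bearing,Cover,Panel,Seal} -> Gear = 3*5 = 15, Housing = 3*5 = 15, Nut = 3*2 = 6, Spring = 3*5 = 15, Widget = 3*1 = 3.
Iteration 3: components of {Gear,Housing,Nut,Spring,Widget} -> Arm = 15*1 = 15.
Iteration 4: no further components; recursion stops.
Total rows emitted: 11.

11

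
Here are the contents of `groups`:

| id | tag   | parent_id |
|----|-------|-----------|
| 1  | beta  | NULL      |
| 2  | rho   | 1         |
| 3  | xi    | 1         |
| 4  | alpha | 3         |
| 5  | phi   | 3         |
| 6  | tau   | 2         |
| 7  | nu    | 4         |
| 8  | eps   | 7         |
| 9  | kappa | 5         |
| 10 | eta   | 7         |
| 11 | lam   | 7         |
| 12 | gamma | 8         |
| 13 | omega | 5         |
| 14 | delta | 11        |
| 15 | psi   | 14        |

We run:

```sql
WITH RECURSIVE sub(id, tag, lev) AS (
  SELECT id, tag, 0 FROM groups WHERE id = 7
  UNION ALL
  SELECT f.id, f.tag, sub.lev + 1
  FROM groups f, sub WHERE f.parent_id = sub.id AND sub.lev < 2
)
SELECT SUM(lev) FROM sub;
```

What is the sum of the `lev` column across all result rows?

7

Base: id=7 (nu) at lev 0.
Iteration 1: rows with parent_id in {7} -> eps (id 8, lev 1), eta (id 10, lev 1), lam (id 11, lev 1).
Iteration 2: rows with parent_id in {8,10,11} -> gamma (id 12, lev 2), delta (id 14, lev 2).
Iteration 3: lev < 2 fails for all current rows; recursion stops.
SUM(lev) = 0 + 1 + 1 + 1 + 2 + 2 = 7.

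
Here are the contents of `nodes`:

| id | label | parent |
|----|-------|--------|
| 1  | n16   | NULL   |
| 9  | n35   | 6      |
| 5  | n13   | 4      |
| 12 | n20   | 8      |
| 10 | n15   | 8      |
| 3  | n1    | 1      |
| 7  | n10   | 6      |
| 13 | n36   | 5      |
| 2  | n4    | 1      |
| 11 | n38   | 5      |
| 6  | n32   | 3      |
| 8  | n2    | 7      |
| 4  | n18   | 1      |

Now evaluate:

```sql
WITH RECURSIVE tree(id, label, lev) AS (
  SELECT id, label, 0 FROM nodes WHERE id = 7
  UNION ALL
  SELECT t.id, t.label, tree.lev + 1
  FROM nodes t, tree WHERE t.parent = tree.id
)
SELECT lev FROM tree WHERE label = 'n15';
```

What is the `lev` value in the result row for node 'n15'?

2

Base: id=7 (n10) at lev 0.
Iteration 1: rows with parent in {7} -> n2 (id 8, lev 1).
Iteration 2: rows with parent in {8} -> n15 (id 10, lev 2), n20 (id 12, lev 2).
Iteration 3: no rows with parent in {10,12}; recursion stops.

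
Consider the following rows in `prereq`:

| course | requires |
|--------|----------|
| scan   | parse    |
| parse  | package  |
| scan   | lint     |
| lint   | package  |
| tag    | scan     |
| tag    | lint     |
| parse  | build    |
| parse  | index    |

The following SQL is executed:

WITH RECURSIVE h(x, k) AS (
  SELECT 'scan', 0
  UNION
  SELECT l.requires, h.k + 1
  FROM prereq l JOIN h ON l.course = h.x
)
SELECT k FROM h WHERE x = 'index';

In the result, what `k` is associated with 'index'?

2

Base: (scan, k=0).
Iteration 1: edges from {scan} -> (lint, k=1), (parse, k=1).
Iteration 2: edges from {lint,parse} -> (build, k=2), (index, k=2), (package, k=2). [UNION drops 1 duplicate row(s)]
Iteration 3: no outgoing edges from {build,index,package}; recursion stops.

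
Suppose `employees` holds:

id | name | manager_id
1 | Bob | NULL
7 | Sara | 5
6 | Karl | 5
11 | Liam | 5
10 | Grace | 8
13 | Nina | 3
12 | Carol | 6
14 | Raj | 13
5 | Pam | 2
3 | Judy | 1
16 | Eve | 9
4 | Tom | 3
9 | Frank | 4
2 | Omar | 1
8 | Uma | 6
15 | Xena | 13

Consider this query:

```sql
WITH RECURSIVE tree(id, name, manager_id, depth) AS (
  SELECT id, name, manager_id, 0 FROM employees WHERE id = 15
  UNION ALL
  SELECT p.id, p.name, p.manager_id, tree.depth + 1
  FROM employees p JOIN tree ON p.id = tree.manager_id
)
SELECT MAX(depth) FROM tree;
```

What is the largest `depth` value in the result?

3

Base: id=15 (Xena), manager_id=13, depth 0.
Iteration 1: join on id=13 -> Nina (id 13, manager_id=3, depth 1).
Iteration 2: join on id=3 -> Judy (id 3, manager_id=1, depth 2).
Iteration 3: join on id=1 -> Bob (id 1, manager_id=NULL, depth 3).
Iteration 4: manager_id is NULL; no match; recursion stops.
depth values: 0, 1, 2, 3; the maximum is 3.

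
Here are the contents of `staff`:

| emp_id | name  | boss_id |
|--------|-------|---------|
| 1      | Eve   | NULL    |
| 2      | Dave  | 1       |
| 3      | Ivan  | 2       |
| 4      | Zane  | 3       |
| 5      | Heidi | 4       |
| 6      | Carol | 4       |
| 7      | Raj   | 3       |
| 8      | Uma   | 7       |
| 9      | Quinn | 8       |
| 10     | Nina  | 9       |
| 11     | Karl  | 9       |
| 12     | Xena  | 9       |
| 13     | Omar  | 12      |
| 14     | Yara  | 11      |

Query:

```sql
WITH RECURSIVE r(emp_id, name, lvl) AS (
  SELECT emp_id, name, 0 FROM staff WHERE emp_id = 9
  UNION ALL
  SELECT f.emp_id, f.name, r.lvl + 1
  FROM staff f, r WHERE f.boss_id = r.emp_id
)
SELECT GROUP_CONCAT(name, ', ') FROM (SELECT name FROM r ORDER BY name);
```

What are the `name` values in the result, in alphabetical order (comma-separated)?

Karl, Nina, Omar, Quinn, Xena, Yara

Base: emp_id=9 (Quinn) at lvl 0.
Iteration 1: rows with boss_id in {9} -> Nina (id 10, lvl 1), Karl (id 11, lvl 1), Xena (id 12, lvl 1).
Iteration 2: rows with boss_id in {10,11,12} -> Omar (id 13, lvl 2), Yara (id 14, lvl 2).
Iteration 3: no rows with boss_id in {13,14}; recursion stops.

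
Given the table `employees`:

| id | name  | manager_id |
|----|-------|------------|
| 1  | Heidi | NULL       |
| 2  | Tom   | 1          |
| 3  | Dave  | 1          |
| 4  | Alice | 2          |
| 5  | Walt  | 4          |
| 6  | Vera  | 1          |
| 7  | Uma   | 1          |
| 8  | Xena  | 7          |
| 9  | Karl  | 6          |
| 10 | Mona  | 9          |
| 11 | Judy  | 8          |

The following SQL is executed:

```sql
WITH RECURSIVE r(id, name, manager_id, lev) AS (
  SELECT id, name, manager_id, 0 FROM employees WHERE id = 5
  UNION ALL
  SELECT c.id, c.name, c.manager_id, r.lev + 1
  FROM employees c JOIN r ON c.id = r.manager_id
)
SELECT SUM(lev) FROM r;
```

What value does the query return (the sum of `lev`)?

6

Base: id=5 (Walt), manager_id=4, lev 0.
Iteration 1: join on id=4 -> Alice (id 4, manager_id=2, lev 1).
Iteration 2: join on id=2 -> Tom (id 2, manager_id=1, lev 2).
Iteration 3: join on id=1 -> Heidi (id 1, manager_id=NULL, lev 3).
Iteration 4: manager_id is NULL; no match; recursion stops.
SUM(lev) = 0 + 1 + 2 + 3 = 6.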